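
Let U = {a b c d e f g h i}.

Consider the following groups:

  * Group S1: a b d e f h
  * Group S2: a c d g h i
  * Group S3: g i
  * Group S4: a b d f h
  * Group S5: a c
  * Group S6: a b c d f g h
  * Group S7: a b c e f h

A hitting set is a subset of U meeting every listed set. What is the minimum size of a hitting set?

The 2 items {a, i} hit every group.
The groups S1, S3 are pairwise disjoint, so any hitting set needs a separate item for each — at least 2. Hence 2 is optimal.

2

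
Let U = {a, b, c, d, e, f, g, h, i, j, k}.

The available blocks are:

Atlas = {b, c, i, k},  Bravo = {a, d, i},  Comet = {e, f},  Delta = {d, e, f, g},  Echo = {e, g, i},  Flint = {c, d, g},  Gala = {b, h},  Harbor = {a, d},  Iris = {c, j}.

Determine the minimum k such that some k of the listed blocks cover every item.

Atlas and Bravo and Delta and Gala and Iris together: Atlas ∪ Bravo ∪ Delta ∪ Gala ∪ Iris = {a, b, c, d, e, f, g, h, i, j, k} — every item is covered.
No 4 of the 9 blocks cover everything (all 126 combinations miss at least one item), so 5 is optimal.

5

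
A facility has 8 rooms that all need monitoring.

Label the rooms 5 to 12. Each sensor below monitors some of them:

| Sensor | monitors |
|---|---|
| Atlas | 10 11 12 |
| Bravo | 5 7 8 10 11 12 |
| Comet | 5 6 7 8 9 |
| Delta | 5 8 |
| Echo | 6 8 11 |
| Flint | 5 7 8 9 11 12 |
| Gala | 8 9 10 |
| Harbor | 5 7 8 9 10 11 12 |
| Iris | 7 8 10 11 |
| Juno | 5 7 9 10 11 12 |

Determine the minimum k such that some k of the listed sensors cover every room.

2

Take {Echo, Juno}. Their union is {5, 6, 7, 8, 9, 10, 11, 12}, which is all 8 rooms.
No single sensor has all 8 rooms (the largest, Harbor, has 7), so 2 is optimal.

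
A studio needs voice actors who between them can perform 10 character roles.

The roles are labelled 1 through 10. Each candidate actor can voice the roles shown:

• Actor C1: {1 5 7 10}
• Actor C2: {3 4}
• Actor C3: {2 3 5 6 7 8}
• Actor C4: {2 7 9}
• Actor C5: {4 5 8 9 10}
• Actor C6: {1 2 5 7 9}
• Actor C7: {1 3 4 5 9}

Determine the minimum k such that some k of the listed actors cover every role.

3

Take {C1, C3, C5}. Their union is {1, 2, 3, 4, 5, 6, 7, 8, 9, 10}, which is all 10 roles.
Only C3 contains 6, so C3 is forced; the remaining 4 roles need at least 2 more actors (each remaining actor adds at most 3) — so at least 3 actors are needed, and 3 is optimal.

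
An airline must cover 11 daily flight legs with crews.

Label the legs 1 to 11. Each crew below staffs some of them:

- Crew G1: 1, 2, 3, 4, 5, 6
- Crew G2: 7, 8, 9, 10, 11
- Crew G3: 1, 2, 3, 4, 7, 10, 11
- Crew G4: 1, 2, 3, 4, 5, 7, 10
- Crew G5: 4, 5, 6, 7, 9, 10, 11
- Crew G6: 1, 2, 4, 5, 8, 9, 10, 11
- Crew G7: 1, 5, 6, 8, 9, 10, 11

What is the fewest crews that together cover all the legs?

2

G3 and G7 together: G3 ∪ G7 = {1, 2, 3, 4, 5, 6, 7, 8, 9, 10, 11} — every leg is covered.
No single crew has all 11 legs (the largest, G6, has 8), so 2 is optimal.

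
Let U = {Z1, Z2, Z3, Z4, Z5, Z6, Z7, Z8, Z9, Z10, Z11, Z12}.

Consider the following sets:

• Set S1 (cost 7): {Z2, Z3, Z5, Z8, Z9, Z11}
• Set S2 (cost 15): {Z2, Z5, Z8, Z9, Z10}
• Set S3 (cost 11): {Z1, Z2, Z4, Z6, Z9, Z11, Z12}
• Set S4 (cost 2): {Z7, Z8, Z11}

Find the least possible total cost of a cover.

35

S1, S2, S3, S4 together cover every point (S1 ∪ S2 ∪ S3 ∪ S4 = {Z1, Z2, Z3, Z4, Z5, Z6, Z7, Z8, Z9, Z10, Z11, Z12}); total cost 7 + 15 + 11 + 2 = 35.
No covering selection has total cost below 35.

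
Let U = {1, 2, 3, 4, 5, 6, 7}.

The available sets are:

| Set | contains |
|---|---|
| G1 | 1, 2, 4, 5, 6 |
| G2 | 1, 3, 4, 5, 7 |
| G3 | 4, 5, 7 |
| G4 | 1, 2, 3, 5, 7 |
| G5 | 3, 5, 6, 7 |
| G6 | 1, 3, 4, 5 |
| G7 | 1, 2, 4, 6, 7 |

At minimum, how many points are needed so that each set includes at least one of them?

The 2 points {5, 6} hit every set.
No single point lies in every set, so at least 2 are needed and 2 is optimal.

2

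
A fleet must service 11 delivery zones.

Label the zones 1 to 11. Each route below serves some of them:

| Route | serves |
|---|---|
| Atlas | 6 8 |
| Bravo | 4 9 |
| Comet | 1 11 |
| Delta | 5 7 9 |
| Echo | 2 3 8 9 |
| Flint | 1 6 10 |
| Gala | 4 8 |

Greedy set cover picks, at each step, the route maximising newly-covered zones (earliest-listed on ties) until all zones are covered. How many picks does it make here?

5

Greedy: pick Echo (covers 4 new) → pick Flint (covers 3 new) → pick Delta (covers 2 new) → pick Bravo (covers 1 new) → pick Comet (covers 1 new). Total picks: 5.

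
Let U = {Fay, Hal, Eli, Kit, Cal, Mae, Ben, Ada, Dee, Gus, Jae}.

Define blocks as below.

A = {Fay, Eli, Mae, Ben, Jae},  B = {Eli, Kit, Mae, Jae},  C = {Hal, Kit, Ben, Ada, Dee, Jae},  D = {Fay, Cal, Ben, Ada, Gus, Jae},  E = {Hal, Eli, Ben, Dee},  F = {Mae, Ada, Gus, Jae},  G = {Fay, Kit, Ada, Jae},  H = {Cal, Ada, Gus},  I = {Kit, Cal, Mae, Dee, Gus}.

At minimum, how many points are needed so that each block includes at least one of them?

T = {Mae, Ada, Dee} meets every block (each contains at least one member of T), and |T| = 3.
No choice of 2 points meets every block, so 3 is the minimum.

3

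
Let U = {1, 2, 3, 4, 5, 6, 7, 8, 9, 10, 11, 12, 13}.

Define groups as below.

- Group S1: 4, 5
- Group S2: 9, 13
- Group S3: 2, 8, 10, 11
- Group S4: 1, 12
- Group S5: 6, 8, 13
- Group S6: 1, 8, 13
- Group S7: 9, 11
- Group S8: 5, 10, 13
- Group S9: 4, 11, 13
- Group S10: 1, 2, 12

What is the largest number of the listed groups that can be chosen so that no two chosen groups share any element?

4

S1, S4, S5, S7 are pairwise disjoint (S1={4,5}; S4={1,12}; S5={6,8,13}; S7={9,11}).
Every remaining group overlaps one of these, and no 5 of the listed groups are pairwise disjoint, so 4 is the maximum.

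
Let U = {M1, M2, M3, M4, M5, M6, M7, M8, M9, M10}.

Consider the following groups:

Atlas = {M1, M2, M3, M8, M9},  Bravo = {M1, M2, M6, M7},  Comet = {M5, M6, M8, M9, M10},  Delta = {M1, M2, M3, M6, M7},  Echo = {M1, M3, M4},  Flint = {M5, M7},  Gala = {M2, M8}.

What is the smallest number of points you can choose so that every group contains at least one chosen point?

Take H = {M1, M2, M5}. Each listed group contains at least one of these, so H is a hitting set of size 3.
The groups Echo, Flint, Gala are pairwise disjoint, so any hitting set needs a separate point for each — at least 3. Hence 3 is optimal.

3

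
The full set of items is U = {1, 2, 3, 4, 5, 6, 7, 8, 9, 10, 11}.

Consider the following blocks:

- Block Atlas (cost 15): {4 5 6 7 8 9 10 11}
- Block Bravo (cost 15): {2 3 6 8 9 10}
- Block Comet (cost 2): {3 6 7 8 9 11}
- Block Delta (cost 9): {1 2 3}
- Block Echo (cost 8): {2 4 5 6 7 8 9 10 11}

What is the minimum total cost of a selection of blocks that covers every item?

17

Delta, Echo together cover every item (Delta ∪ Echo = {1, 2, 3, 4, 5, 6, 7, 8, 9, 10, 11}); total cost 9 + 8 = 17.
The greedy pick Comet, Echo, Delta costs 19; no covering selection beats 17.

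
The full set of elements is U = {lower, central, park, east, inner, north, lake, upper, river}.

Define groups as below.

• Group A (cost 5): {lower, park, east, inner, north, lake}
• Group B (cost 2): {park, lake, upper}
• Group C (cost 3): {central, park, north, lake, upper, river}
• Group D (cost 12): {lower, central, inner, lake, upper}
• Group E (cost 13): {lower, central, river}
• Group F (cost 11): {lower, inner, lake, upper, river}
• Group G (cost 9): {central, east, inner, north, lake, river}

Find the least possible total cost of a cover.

A, C together cover every element (A ∪ C = {lower, central, park, east, inner, north, lake, upper, river}); total cost 5 + 3 = 8.
No covering selection has total cost below 8.

8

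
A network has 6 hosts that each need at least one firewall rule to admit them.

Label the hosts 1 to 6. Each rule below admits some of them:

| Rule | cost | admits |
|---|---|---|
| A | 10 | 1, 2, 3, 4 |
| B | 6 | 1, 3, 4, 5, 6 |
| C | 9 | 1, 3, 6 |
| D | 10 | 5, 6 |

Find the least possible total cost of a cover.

16

A, B together cover every host (A ∪ B = {1, 2, 3, 4, 5, 6}); total cost 10 + 6 = 16.
No covering selection has total cost below 16.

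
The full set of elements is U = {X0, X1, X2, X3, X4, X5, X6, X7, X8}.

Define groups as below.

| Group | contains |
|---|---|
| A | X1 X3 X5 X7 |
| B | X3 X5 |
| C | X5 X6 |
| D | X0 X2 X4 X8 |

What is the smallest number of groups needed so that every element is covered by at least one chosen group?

3

Take {A, C, D}. Their union is {X0, X1, X2, X3, X4, X5, X6, X7, X8}, which is all 9 elements.
Each group has at most 4 elements, and 2·4 = 8 < 9 — so at least 3 groups are needed, and 3 is optimal.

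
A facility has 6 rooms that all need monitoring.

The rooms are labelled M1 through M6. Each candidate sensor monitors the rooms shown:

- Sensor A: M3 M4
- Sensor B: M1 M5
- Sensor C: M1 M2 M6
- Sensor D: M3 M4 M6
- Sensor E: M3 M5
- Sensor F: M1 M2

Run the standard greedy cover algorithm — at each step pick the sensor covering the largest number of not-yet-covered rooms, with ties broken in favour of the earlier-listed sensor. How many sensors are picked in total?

3

Greedy: pick C (covers 3 new) → pick A (covers 2 new) → pick B (covers 1 new). Total picks: 3.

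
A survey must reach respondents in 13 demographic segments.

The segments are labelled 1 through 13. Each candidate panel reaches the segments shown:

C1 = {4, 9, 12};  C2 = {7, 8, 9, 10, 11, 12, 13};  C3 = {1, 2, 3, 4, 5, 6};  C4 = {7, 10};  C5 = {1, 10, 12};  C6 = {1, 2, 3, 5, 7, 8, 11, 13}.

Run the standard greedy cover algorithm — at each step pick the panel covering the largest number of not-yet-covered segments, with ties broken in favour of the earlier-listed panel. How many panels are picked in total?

4

Greedy: pick C6 (covers 8 new) → pick C1 (covers 3 new) → pick C2 (covers 1 new) → pick C3 (covers 1 new). Total picks: 4.
(The true minimum cover uses only 2 panels, so greedy is not optimal here.)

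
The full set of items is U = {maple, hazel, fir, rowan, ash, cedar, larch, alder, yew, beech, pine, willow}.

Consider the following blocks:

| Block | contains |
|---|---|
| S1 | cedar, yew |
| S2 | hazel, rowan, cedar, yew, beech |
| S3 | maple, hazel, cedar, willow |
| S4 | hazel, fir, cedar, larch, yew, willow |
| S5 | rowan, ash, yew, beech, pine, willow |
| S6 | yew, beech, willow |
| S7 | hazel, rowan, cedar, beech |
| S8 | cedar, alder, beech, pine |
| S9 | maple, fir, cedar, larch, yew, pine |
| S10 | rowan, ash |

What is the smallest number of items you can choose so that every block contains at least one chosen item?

The 3 items {ash, cedar, beech} hit every block.
No choice of 2 items meets every block, so 3 is the minimum.

3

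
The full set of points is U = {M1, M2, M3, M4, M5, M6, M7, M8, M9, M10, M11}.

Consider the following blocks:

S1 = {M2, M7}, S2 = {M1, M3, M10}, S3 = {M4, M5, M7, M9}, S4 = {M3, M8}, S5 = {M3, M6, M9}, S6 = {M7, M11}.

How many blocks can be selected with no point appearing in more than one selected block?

2

S1, S2 are pairwise disjoint (S1={M2,M7}; S2={M1,M3,M10}).
Every remaining block overlaps one of these, and no 3 of the listed blocks are pairwise disjoint, so 2 is the maximum.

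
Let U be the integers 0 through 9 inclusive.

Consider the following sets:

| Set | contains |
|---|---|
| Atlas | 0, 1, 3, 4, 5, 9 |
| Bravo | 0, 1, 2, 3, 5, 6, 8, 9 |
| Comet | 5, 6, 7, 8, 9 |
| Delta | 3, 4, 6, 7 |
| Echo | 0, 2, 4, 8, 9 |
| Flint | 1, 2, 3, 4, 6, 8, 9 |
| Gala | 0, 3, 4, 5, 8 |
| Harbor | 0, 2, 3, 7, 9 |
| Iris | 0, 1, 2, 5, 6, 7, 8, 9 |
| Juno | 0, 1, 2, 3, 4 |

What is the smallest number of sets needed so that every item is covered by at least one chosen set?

2

Take {Flint, Iris}. Their union is {0, 1, 2, 3, 4, 5, 6, 7, 8, 9}, which is all 10 items.
No single set has all 10 items (the largest, Bravo, has 8), so 2 is optimal.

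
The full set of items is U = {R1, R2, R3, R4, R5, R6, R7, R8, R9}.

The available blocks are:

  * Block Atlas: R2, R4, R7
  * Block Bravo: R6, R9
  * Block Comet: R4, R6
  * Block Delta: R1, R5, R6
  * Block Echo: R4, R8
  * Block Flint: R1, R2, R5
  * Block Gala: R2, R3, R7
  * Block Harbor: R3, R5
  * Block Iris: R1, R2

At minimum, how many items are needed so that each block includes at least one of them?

4

Take H = {R2, R3, R4, R6}. Each listed block contains at least one of these, so H is a hitting set of size 4.
The blocks Bravo, Echo, Harbor, Iris are pairwise disjoint, so any hitting set needs a separate item for each — at least 4. Hence 4 is optimal.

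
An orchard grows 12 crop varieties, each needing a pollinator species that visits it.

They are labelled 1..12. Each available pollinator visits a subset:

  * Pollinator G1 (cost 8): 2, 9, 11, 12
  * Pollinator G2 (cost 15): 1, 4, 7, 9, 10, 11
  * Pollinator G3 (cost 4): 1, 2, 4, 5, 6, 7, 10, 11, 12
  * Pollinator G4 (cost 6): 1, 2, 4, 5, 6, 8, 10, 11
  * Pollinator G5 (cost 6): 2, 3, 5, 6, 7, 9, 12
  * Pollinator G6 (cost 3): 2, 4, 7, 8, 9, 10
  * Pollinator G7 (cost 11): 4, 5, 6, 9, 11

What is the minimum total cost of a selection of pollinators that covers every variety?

G4, G5 together cover every variety (G4 ∪ G5 = {1, 2, 3, 4, 5, 6, 7, 8, 9, 10, 11, 12}); total cost 6 + 6 = 12.
The greedy pick G3, G6, G5 costs 13; no covering selection beats 12.

12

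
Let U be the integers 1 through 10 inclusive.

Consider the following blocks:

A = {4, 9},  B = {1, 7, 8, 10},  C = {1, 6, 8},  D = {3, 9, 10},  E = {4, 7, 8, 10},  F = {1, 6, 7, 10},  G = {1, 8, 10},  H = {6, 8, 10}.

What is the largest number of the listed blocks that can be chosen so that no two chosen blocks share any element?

2

A, G are pairwise disjoint (A={4,9}; G={1,8,10}).
Every remaining block overlaps one of these, and no 3 of the listed blocks are pairwise disjoint, so 2 is the maximum.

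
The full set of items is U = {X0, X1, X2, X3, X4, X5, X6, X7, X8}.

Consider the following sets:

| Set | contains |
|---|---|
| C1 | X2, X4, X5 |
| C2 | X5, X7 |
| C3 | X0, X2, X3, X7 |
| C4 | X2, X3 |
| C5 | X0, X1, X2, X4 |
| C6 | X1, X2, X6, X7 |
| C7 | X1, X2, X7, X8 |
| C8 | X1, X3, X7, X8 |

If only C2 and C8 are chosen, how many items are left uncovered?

4

Union of C2, C8 = {X1, X3, X5, X7, X8}.
Not covered: X0, X2, X4, X6 — 4 items.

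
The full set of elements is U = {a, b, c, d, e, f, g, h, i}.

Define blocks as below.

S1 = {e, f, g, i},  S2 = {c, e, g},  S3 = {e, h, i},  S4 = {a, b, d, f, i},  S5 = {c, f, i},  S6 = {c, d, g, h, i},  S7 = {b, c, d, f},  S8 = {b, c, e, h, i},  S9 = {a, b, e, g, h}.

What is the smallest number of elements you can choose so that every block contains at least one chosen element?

Take T = {c, g, i}. Each listed block contains at least one of these, so T is a hitting set of size 3.
No choice of 2 elements meets every block, so 3 is the minimum.

3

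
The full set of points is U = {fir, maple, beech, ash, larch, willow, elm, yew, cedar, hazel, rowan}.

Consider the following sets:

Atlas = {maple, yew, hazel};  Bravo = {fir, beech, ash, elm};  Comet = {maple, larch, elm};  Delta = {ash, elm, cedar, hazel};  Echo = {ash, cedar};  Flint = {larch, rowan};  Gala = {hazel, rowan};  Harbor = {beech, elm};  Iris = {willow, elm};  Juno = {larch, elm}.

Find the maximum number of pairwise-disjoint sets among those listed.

4

Atlas, Echo, Flint, Iris are pairwise disjoint (Atlas={maple,yew,hazel}; Echo={ash,cedar}; Flint={larch,rowan}; Iris={willow,elm}).
Every remaining set overlaps one of these, and no 5 of the listed sets are pairwise disjoint, so 4 is the maximum.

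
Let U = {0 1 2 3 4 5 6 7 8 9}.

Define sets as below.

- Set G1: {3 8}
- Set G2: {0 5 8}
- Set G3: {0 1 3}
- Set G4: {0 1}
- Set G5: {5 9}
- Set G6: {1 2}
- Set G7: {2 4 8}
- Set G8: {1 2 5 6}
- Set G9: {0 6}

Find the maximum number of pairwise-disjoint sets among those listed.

4

G1, G5, G6, G9 are pairwise disjoint (G1={3,8}; G5={5,9}; G6={1,2}; G9={0,6}).
Every remaining set overlaps one of these, and no 5 of the listed sets are pairwise disjoint, so 4 is the maximum.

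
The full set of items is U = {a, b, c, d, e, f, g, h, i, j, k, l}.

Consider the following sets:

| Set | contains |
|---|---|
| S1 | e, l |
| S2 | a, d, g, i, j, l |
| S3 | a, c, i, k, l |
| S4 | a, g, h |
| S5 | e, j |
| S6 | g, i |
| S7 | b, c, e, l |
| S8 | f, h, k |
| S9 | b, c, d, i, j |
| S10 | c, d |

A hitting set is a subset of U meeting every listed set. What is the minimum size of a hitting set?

Take T = {c, e, g, k}. Each listed set contains at least one of these, so T is a hitting set of size 4.
The sets S1, S6, S8, S10 are pairwise disjoint, so any hitting set needs a separate item for each — at least 4. Hence 4 is optimal.

4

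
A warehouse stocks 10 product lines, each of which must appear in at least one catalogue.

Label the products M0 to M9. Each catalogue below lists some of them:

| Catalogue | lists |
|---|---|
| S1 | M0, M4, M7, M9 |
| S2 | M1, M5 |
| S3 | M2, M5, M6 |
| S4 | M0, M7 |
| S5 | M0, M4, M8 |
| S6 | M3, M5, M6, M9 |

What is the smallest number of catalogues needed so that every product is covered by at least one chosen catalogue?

S2 and S3 and S4 and S5 and S6 together: S2 ∪ S3 ∪ S4 ∪ S5 ∪ S6 = {M0, M1, M2, M3, M4, M5, M6, M7, M8, M9} — every product is covered.
No 4 of the 6 catalogues cover everything (all 15 combinations miss at least one product), so 5 is optimal.

5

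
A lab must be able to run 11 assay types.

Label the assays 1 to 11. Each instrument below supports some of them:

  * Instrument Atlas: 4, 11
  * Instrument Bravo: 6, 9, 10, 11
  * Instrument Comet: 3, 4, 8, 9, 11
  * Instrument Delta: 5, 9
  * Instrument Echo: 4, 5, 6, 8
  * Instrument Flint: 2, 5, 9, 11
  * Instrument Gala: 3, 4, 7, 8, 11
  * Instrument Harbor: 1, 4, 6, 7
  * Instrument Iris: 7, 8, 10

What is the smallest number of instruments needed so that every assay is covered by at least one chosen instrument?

4

Bravo and Comet and Flint and Harbor together: Bravo ∪ Comet ∪ Flint ∪ Harbor = {1, 2, 3, 4, 5, 6, 7, 8, 9, 10, 11} — every assay is covered.
No 3 of the 9 instruments cover everything (all 84 combinations miss at least one assay), so 4 is optimal.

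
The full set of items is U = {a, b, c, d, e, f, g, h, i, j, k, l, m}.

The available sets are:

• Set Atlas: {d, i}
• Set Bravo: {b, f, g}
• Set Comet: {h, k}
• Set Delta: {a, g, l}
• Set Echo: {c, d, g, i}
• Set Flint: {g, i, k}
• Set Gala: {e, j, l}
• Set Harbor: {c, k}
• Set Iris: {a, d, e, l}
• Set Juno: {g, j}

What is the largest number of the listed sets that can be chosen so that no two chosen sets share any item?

Atlas, Bravo, Comet, Gala are pairwise disjoint (Atlas={d,i}; Bravo={b,f,g}; Comet={h,k}; Gala={e,j,l}).
Every remaining set overlaps one of these, and no 5 of the listed sets are pairwise disjoint, so 4 is the maximum.

4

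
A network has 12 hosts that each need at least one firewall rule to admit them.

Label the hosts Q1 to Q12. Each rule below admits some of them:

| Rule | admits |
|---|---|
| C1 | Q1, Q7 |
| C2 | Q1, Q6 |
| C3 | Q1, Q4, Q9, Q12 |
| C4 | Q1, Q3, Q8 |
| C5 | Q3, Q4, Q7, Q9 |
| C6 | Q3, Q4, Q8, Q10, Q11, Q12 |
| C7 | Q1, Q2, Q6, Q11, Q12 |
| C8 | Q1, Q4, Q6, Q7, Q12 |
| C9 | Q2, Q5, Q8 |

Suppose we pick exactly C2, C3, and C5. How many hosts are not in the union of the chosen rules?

Union of C2, C3, C5 = {Q1, Q3, Q4, Q6, Q7, Q9, Q12}.
Not covered: Q2, Q5, Q8, Q10, Q11 — 5 hosts.

5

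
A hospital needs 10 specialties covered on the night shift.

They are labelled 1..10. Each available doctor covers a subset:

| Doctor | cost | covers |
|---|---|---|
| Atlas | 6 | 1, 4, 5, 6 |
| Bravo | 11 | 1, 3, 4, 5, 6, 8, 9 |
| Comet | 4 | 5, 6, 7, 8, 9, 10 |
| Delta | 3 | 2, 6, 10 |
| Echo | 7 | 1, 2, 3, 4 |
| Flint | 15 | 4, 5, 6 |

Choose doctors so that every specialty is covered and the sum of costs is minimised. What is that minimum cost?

Comet, Echo together cover every specialty (Comet ∪ Echo = {1, 2, 3, 4, 5, 6, 7, 8, 9, 10}); total cost 4 + 7 = 11.
No covering selection has total cost below 11.

11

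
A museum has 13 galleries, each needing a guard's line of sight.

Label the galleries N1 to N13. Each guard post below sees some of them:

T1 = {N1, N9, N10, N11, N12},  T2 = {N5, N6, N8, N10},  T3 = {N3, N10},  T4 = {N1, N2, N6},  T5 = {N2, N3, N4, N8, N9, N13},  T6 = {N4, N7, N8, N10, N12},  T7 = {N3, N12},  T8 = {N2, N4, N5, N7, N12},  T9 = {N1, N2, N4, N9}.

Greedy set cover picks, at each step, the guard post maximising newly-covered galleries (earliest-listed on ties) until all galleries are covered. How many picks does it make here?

Greedy: pick T5 (covers 6 new) → pick T1 (covers 4 new) → pick T2 (covers 2 new) → pick T6 (covers 1 new). Total picks: 4.

4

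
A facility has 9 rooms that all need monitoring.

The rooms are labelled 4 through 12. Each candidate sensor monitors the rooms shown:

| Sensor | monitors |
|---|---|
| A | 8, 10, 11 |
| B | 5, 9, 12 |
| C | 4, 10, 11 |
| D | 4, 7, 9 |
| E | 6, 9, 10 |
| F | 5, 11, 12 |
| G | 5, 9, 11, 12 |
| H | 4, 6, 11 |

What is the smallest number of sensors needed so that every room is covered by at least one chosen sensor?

4

A and D and E and G together: A ∪ D ∪ E ∪ G = {4, 5, 6, 7, 8, 9, 10, 11, 12} — every room is covered.
No 3 of the 8 sensors cover everything (all 56 combinations miss at least one room), so 4 is optimal.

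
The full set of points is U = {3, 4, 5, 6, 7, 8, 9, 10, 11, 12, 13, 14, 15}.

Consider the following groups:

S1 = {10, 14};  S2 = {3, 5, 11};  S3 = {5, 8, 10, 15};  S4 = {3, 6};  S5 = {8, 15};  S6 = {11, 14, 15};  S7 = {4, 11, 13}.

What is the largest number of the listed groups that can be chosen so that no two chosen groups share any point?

4

S1, S4, S5, S7 are pairwise disjoint (S1={10,14}; S4={3,6}; S5={8,15}; S7={4,11,13}).
Every remaining group overlaps one of these, and no 5 of the listed groups are pairwise disjoint, so 4 is the maximum.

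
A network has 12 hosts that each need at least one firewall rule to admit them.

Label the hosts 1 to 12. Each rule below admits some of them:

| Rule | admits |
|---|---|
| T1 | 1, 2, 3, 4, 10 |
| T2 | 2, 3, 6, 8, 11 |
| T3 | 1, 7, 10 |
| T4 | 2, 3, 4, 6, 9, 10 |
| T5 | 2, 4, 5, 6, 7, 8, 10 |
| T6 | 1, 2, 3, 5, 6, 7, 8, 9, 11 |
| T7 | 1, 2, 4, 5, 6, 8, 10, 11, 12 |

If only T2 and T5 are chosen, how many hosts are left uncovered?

Union of T2, T5 = {2, 3, 4, 5, 6, 7, 8, 10, 11}.
Not covered: 1, 9, 12 — 3 hosts.

3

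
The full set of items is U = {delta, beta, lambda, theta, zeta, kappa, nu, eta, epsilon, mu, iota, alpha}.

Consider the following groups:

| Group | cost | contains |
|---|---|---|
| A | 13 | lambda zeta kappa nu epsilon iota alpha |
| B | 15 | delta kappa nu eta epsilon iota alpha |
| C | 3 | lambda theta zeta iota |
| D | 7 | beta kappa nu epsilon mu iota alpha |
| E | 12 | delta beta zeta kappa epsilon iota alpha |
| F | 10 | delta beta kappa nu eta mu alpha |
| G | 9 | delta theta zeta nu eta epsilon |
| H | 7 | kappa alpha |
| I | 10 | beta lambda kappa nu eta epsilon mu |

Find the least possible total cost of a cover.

19

C, D, G together cover every item (C ∪ D ∪ G = {delta, beta, lambda, theta, zeta, kappa, nu, eta, epsilon, mu, iota, alpha}); total cost 3 + 7 + 9 = 19.
No covering selection has total cost below 19.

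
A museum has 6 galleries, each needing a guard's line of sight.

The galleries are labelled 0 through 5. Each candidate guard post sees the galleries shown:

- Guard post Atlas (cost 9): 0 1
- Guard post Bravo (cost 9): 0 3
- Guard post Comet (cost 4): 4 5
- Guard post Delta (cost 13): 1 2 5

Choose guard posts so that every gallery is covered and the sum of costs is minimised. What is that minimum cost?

26

Bravo, Comet, Delta together cover every gallery (Bravo ∪ Comet ∪ Delta = {0, 1, 2, 3, 4, 5}); total cost 9 + 4 + 13 = 26.
The greedy pick Comet, Atlas, Bravo, Delta costs 35; no covering selection beats 26.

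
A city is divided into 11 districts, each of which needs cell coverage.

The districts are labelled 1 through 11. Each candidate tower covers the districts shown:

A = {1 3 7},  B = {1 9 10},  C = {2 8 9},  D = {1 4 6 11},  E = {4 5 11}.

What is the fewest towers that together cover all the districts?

5

A and B and C and D and E together: A ∪ B ∪ C ∪ D ∪ E = {1, 2, 3, 4, 5, 6, 7, 8, 9, 10, 11} — every district is covered.
No 4 of the 5 towers cover everything (all 5 combinations miss at least one district), so 5 is optimal.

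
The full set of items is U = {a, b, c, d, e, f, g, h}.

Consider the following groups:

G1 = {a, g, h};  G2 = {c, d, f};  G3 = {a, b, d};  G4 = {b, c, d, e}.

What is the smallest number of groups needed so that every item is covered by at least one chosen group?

3

G1, G2, and G4 cover everything between them: the union {a, b, c, d, e, f, g, h} is all of U.
Only G4 contains e, so G4 is forced; the remaining 4 items need at least 2 more groups (each remaining group adds at most 3) — so at least 3 groups are needed, and 3 is optimal.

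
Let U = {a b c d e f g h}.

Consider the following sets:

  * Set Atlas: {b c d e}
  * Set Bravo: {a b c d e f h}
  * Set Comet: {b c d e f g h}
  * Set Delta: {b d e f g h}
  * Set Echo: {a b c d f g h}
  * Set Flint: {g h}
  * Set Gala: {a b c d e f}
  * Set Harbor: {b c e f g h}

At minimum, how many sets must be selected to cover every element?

2

Bravo and Echo cover everything between them: the union {a, b, c, d, e, f, g, h} is all of U.
No single set has all 8 elements (the largest, Bravo, has 7), so 2 is optimal.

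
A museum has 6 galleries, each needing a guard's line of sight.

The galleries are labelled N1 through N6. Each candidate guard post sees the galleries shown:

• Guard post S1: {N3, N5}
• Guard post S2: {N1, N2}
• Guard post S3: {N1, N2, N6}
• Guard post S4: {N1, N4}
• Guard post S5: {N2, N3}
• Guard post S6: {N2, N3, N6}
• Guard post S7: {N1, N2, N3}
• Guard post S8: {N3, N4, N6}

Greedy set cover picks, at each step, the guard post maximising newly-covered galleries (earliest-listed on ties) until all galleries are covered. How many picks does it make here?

Greedy: pick S3 (covers 3 new) → pick S1 (covers 2 new) → pick S4 (covers 1 new). Total picks: 3.

3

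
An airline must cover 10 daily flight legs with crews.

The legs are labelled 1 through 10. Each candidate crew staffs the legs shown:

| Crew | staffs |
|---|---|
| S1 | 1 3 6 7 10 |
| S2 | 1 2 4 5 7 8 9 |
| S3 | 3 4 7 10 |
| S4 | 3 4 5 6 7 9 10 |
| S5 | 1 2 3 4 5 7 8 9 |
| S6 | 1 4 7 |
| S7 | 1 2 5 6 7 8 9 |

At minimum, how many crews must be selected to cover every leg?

S1 and S2 together: S1 ∪ S2 = {1, 2, 3, 4, 5, 6, 7, 8, 9, 10} — every leg is covered.
No single crew has all 10 legs (the largest, S5, has 8), so 2 is optimal.

2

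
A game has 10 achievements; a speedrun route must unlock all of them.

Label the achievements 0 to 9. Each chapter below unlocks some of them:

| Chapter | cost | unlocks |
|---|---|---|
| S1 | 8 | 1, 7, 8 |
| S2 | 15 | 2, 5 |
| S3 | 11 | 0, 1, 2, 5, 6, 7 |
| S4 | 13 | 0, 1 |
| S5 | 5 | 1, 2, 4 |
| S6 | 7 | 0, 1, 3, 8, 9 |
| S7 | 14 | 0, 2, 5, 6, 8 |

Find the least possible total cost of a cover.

S3, S5, S6 together cover every achievement (S3 ∪ S5 ∪ S6 = {0, 1, 2, 3, 4, 5, 6, 7, 8, 9}); total cost 11 + 5 + 7 = 23.
No covering selection has total cost below 23.

23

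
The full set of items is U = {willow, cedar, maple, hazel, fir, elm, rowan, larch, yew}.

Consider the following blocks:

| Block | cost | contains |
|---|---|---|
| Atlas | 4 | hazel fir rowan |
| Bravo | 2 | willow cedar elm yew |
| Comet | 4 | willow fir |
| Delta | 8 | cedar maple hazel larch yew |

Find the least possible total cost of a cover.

14

Atlas, Bravo, Delta together cover every item (Atlas ∪ Bravo ∪ Delta = {willow, cedar, maple, hazel, fir, elm, rowan, larch, yew}); total cost 4 + 2 + 8 = 14.
No covering selection has total cost below 14.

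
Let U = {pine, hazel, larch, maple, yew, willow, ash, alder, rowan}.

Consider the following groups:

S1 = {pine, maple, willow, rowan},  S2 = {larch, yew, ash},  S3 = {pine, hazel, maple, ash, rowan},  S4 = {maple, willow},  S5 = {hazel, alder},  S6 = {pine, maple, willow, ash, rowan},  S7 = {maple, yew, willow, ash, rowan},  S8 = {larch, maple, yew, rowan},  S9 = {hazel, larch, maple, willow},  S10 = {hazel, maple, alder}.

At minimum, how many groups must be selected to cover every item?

S1, S2, and S10 cover everything between them: the union {pine, hazel, larch, maple, yew, willow, ash, alder, rowan} is all of U.
No 2 of the 10 groups cover everything (all 45 combinations miss at least one item), so 3 is optimal.

3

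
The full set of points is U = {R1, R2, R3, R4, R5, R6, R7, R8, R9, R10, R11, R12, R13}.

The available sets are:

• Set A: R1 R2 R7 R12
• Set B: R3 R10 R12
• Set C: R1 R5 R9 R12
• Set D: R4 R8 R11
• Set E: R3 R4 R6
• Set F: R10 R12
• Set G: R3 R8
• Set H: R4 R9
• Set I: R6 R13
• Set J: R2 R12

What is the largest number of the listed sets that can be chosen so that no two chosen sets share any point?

G, H, I, J are pairwise disjoint (G={R3,R8}; H={R4,R9}; I={R6,R13}; J={R2,R12}).
Every remaining set overlaps one of these, and no 5 of the listed sets are pairwise disjoint, so 4 is the maximum.

4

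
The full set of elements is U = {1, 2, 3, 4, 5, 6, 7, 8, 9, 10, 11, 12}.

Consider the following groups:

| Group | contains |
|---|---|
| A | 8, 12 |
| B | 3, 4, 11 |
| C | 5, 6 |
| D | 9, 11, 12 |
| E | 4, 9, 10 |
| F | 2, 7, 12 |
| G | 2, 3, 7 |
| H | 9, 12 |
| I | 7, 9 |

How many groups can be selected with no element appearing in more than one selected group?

A, C, E, G are pairwise disjoint (A={8,12}; C={5,6}; E={4,9,10}; G={2,3,7}).
Every remaining group overlaps one of these, and no 5 of the listed groups are pairwise disjoint, so 4 is the maximum.

4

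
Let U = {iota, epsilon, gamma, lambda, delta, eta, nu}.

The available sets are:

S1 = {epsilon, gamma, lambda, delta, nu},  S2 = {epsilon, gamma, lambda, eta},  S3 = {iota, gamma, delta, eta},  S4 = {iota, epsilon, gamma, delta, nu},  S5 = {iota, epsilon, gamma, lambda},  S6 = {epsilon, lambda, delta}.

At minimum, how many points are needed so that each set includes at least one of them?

2

H = {gamma, delta} meets every set (each contains at least one member of H), and |H| = 2.
No single point lies in every set, so at least 2 are needed and 2 is optimal.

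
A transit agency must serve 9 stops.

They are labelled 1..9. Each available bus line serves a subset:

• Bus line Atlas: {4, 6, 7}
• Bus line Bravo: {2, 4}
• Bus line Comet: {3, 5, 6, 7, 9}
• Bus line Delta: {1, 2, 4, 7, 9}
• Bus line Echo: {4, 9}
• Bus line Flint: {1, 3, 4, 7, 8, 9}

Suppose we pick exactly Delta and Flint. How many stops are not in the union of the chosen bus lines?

Union of Delta, Flint = {1, 2, 3, 4, 7, 8, 9}.
Not covered: 5, 6 — 2 stops.

2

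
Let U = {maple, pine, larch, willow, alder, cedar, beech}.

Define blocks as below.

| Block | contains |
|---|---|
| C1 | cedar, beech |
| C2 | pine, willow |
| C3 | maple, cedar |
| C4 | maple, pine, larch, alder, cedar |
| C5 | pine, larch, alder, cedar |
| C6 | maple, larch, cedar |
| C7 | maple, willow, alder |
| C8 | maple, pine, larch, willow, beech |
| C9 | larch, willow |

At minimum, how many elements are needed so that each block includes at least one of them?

H = {willow, cedar} meets every block (each contains at least one member of H), and |H| = 2.
The blocks C2, C3 are pairwise disjoint, so any hitting set needs a separate element for each — at least 2. Hence 2 is optimal.

2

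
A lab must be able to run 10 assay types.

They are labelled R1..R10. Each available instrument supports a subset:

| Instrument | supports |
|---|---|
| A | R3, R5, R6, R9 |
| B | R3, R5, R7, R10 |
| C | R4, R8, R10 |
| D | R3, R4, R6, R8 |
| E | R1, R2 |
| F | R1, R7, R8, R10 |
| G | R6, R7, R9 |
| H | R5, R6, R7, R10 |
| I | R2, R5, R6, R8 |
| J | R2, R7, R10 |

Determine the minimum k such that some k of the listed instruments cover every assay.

4

Take {A, B, D, E}. Their union is {R1, R2, R3, R4, R5, R6, R7, R8, R9, R10}, which is all 10 assays.
No 3 of the 10 instruments cover everything (all 120 combinations miss at least one assay), so 4 is optimal.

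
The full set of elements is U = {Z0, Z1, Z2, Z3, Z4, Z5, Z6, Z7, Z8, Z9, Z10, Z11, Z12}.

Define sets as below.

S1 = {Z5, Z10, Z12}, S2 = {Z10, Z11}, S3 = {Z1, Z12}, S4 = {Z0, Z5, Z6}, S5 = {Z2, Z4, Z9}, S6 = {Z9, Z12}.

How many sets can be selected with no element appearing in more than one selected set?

S2, S3, S4, S5 are pairwise disjoint (S2={Z10,Z11}; S3={Z1,Z12}; S4={Z0,Z5,Z6}; S5={Z2,Z4,Z9}).
Every remaining set overlaps one of these, and no 5 of the listed sets are pairwise disjoint, so 4 is the maximum.

4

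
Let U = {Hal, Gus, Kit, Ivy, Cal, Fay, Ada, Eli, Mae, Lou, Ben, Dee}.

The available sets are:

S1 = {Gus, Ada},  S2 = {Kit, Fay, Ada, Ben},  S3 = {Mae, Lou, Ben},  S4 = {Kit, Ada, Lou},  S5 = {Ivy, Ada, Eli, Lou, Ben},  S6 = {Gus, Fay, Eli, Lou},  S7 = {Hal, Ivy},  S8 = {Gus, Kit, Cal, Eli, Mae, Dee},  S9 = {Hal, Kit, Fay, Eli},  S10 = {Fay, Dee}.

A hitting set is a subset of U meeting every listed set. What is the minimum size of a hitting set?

The 4 items {Hal, Gus, Fay, Lou} hit every set.
The sets S1, S3, S7, S10 are pairwise disjoint, so any hitting set needs a separate item for each — at least 4. Hence 4 is optimal.

4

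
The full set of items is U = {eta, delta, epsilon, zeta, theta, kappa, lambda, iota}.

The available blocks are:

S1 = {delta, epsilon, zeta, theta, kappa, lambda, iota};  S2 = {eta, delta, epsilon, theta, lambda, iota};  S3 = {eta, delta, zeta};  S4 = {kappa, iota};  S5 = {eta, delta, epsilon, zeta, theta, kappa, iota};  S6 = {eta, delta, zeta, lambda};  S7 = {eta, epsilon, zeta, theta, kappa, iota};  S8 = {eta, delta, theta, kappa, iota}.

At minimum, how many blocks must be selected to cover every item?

2

S1 and S3 cover everything between them: the union {eta, delta, epsilon, zeta, theta, kappa, lambda, iota} is all of U.
No single block has all 8 items (the largest, S1, has 7), so 2 is optimal.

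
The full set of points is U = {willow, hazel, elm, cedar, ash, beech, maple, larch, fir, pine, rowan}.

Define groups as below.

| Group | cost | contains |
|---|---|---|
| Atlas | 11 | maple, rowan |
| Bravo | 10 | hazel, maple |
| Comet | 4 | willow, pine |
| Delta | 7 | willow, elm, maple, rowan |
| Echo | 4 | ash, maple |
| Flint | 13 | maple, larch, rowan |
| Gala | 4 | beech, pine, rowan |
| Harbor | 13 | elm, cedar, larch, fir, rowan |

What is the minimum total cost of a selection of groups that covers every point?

35

Bravo, Comet, Echo, Gala, Harbor together cover every point (Bravo ∪ Comet ∪ Echo ∪ Gala ∪ Harbor = {willow, hazel, elm, cedar, ash, beech, maple, larch, fir, pine, rowan}); total cost 10 + 4 + 4 + 4 + 13 = 35.
No covering selection has total cost below 35.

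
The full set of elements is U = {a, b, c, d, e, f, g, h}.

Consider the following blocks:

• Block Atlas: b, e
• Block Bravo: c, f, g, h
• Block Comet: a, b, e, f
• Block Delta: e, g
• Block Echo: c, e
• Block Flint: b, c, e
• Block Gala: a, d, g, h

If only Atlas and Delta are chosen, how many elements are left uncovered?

Union of Atlas, Delta = {b, e, g}.
Not covered: a, c, d, f, h — 5 elements.

5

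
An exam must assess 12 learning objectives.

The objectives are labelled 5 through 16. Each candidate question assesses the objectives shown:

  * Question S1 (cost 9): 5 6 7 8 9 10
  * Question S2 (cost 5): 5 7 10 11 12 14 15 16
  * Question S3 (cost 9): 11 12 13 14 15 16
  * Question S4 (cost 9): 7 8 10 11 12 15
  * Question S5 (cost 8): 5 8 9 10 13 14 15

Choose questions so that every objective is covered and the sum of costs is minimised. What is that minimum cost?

S1, S3 together cover every objective (S1 ∪ S3 = {5, 6, 7, 8, 9, 10, 11, 12, 13, 14, 15, 16}); total cost 9 + 9 = 18.
The greedy pick S2, S5, S1 costs 22; no covering selection beats 18.

18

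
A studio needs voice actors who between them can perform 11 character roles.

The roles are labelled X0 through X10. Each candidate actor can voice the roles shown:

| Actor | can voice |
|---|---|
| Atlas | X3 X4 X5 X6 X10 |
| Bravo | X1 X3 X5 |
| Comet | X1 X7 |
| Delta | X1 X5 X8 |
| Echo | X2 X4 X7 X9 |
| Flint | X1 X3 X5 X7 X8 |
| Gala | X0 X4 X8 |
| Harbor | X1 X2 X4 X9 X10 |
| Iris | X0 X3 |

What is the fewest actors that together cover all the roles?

4

Atlas and Echo and Flint and Iris together: Atlas ∪ Echo ∪ Flint ∪ Iris = {X0, X1, X2, X3, X4, X5, X6, X7, X8, X9, X10} — every role is covered.
No 3 of the 9 actors cover everything (all 84 combinations miss at least one role), so 4 is optimal.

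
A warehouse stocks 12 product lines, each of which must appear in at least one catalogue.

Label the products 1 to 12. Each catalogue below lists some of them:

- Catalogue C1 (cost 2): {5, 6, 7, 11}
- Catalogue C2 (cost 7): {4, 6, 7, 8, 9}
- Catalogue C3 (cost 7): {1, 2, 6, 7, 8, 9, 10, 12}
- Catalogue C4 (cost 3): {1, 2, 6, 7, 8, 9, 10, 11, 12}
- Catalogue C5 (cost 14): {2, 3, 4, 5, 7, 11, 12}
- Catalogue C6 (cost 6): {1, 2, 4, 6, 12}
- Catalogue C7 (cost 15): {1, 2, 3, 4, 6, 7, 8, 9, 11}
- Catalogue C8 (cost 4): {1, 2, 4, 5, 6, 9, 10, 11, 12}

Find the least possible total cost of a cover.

C4, C5 together cover every product (C4 ∪ C5 = {1, 2, 3, 4, 5, 6, 7, 8, 9, 10, 11, 12}); total cost 3 + 14 = 17.
The greedy pick C4, C1, C8, C5 costs 23; no covering selection beats 17.

17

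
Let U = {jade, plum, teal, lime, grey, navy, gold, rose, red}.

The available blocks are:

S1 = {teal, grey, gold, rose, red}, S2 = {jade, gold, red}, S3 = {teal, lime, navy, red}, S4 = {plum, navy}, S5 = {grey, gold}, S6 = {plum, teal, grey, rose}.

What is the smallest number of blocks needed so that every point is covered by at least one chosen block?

S2 and S3 and S6 together: S2 ∪ S3 ∪ S6 = {jade, plum, teal, lime, grey, navy, gold, rose, red} — every point is covered.
Only S2 contains jade, so S2 is forced; the remaining 6 points need at least 2 more blocks (each remaining block adds at most 4) — so at least 3 blocks are needed, and 3 is optimal.

3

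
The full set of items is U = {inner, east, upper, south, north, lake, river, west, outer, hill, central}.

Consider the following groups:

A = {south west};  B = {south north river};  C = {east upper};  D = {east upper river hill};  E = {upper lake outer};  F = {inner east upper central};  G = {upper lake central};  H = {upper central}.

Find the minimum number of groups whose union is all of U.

5

A, B, D, E, and F cover everything between them: the union {inner, east, upper, south, north, lake, river, west, outer, hill, central} is all of U.
Only D contains hill, so D is forced; the remaining 7 items need at least 4 more groups (each remaining group adds at most 2) — so at least 5 groups are needed, and 5 is optimal.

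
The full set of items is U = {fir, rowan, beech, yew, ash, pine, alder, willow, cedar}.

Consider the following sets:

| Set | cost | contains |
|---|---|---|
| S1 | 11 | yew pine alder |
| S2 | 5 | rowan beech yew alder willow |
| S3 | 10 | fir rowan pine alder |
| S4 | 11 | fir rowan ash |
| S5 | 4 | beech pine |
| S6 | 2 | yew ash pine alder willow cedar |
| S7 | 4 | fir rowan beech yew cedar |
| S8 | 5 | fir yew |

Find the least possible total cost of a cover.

S6, S7 together cover every item (S6 ∪ S7 = {fir, rowan, beech, yew, ash, pine, alder, willow, cedar}); total cost 2 + 4 = 6.
No covering selection has total cost below 6.

6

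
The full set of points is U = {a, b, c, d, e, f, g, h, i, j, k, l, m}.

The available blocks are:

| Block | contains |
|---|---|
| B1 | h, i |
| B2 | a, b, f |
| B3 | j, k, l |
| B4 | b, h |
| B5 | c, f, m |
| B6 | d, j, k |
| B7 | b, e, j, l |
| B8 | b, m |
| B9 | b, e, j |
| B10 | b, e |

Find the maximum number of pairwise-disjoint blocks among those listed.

B1, B5, B6, B10 are pairwise disjoint (B1={h,i}; B5={c,f,m}; B6={d,j,k}; B10={b,e}).
Every remaining block overlaps one of these, and no 5 of the listed blocks are pairwise disjoint, so 4 is the maximum.

4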